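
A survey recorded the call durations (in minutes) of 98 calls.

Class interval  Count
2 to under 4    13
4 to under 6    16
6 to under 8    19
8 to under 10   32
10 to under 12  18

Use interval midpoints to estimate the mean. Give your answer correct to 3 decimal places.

7.531

Midpoints: 3, 5, 7, 9, 11
Σfm = 13×3 + 16×5 + 19×7 + 32×9 + 18×11 = 738
n = Σf = 98
Mean = 738 / 98 = 7.5306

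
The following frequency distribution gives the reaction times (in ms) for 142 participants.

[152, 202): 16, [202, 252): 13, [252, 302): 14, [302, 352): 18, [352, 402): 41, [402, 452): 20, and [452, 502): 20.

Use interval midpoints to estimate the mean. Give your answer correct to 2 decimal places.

Midpoints: 177, 227, 277, 327, 377, 427, 477
Σfm = 16×177 + 13×227 + 14×277 + 18×327 + 41×377 + 20×427 + 20×477 = 49084
n = Σf = 142
Mean = 49084 / 142 = 345.6620

345.66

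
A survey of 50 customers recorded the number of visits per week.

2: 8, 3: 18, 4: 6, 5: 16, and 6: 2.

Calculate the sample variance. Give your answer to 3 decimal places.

1.430

Values: 2, 3, 4, 5, 6
n = 50, Σfx = 186, mean = 3.7200
Σfx² = 762
Σf(x − x̄)² = Σfx² − (Σfx)²/n = 762 − 186²/50 = 70.0800
Sample variance = 70.0800 / 49 = 1.4302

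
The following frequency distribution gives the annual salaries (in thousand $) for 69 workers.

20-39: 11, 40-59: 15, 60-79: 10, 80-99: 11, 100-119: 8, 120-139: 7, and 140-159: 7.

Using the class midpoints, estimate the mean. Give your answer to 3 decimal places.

80.804

Midpoints: 29.5, 49.5, 69.5, 89.5, 109.5, 129.5, 149.5
Σfm = 11×29.5 + 15×49.5 + 10×69.5 + 11×89.5 + 8×109.5 + 7×129.5 + 7×149.5 = 5575.5
n = Σf = 69
Mean = 5575.5 / 69 = 80.8043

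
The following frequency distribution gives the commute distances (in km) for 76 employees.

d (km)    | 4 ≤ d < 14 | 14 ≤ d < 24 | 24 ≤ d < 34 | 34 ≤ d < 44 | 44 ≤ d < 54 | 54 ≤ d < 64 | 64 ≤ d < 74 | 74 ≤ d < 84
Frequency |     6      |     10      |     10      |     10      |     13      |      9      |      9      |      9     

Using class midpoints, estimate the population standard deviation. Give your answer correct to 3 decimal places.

Midpoints: 9, 19, 29, 39, 49, 59, 69, 79
n = 76, Σfm = 3424, mean = 45.0526
Σfm² = 189276
Σf(m − x̄)² = Σfm² − (Σfm)²/n = 189276 − 3424²/76 = 35015.7895
Population variance = 35015.7895 / 76 = 460.7341
Standard deviation = √460.7341 = 21.4647

21.465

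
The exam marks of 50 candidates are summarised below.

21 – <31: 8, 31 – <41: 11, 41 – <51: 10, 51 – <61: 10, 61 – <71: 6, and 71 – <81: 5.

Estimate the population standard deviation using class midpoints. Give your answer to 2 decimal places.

Midpoints: 26, 36, 46, 56, 66, 76
n = 50, Σfm = 2400, mean = 48.0000
Σfm² = 127200
Σf(m − x̄)² = Σfm² − (Σfm)²/n = 127200 − 2400²/50 = 12000.0000
Population variance = 12000.0000 / 50 = 240.0000
Standard deviation = √240.0000 = 15.4919

15.49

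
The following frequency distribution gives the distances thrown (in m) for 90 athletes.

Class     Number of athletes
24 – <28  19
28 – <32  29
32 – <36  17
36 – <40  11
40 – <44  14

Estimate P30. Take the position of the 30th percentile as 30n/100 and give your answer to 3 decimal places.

Cumulative frequencies: 19, 48, 65, 76, 90
n = 90; position = 30n/100 = 27.
This falls in the class 28 – <32: L = 28, F = 19, f = 29, h = 4.
30th percentile ≈ 28 + ((27 − 19) / 29) × 4 = 29.1034

29.103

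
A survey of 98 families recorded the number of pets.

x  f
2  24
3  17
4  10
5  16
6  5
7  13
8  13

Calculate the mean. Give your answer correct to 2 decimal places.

4.53

Values: 2, 3, 4, 5, 6, 7, 8
Σfx = 24×2 + 17×3 + 10×4 + 16×5 + 5×6 + 13×7 + 13×8 = 444
n = Σf = 98
Mean = 444 / 98 = 4.5306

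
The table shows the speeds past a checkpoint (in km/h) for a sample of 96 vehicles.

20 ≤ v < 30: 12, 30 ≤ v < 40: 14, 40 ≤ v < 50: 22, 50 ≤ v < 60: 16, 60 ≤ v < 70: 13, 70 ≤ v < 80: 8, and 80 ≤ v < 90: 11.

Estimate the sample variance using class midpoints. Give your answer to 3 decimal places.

Midpoints: 25, 35, 45, 55, 65, 75, 85
n = 96, Σfm = 5040, mean = 52.5000
Σfm² = 297000
Σf(m − x̄)² = Σfm² − (Σfm)²/n = 297000 − 5040²/96 = 32400.0000
Sample variance = 32400.0000 / 95 = 341.0526

341.053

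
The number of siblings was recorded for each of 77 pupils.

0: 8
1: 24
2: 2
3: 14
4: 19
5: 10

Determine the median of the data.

Cumulative frequencies: 8, 32, 34, 48, 67, 77
n = 77, so the median is the value in position (n+1)/2 = 39.
Position 39 falls at value 3.

3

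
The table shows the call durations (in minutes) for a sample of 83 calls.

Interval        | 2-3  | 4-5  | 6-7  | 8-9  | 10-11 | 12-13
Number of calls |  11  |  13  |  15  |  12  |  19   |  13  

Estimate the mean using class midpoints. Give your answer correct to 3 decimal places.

Midpoints: 2.5, 4.5, 6.5, 8.5, 10.5, 12.5
Σfm = 11×2.5 + 13×4.5 + 15×6.5 + 12×8.5 + 19×10.5 + 13×12.5 = 647.5
n = Σf = 83
Mean = 647.5 / 83 = 7.8012

7.801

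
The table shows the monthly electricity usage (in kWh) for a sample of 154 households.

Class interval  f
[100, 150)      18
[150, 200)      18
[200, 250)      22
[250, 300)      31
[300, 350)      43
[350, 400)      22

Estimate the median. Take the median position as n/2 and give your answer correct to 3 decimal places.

280.645

Cumulative frequencies: 18, 36, 58, 89, 132, 154
n = 154; position = n/2 = 77.
This falls in the class [250, 300): L = 250, F = 58, f = 31, h = 50.
Median ≈ 250 + ((77 − 58) / 31) × 50 = 280.6452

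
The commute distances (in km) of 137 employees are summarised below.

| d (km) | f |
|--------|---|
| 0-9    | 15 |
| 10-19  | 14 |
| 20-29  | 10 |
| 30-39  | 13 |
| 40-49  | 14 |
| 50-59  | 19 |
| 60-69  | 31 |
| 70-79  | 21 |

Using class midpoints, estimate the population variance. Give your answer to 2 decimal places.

547.74

Midpoints: 4.5, 14.5, 24.5, 34.5, 44.5, 54.5, 64.5, 74.5
n = 137, Σfm = 6186.5, mean = 45.1569
Σfm² = 354404.25
Σf(m − x̄)² = Σfm² − (Σfm)²/n = 354404.25 − 6186.5²/137 = 75040.8759
Population variance = 75040.8759 / 137 = 547.7436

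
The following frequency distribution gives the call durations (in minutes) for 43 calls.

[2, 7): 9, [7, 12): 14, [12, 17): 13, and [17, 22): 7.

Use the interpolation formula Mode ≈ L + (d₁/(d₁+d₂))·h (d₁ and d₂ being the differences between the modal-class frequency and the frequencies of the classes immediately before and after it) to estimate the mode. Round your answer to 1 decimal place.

Modal class: [7, 12) (highest frequency 14).
d₁ = 14 − 9 = 5, d₂ = 14 − 13 = 1
Mode ≈ 7 + (5/(5+1)) × 5 = 7 + 4.1667 = 11.1667

11.2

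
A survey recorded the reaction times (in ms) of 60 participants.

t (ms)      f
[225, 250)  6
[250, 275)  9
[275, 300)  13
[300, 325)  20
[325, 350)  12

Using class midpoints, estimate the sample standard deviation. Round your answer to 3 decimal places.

31.249

Midpoints: 237.5, 262.5, 287.5, 312.5, 337.5
n = 60, Σfm = 17825, mean = 297.0833
Σfm² = 5353125
Σf(m − x̄)² = Σfm² − (Σfm)²/n = 5353125 − 17825²/60 = 57614.5833
Sample variance = 57614.5833 / 59 = 976.5184
Standard deviation = √976.5184 = 31.2493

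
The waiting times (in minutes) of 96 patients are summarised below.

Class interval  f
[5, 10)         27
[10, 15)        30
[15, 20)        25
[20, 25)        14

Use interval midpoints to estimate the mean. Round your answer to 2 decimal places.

13.85

Midpoints: 7.5, 12.5, 17.5, 22.5
Σfm = 27×7.5 + 30×12.5 + 25×17.5 + 14×22.5 = 1330
n = Σf = 96
Mean = 1330 / 96 = 13.8542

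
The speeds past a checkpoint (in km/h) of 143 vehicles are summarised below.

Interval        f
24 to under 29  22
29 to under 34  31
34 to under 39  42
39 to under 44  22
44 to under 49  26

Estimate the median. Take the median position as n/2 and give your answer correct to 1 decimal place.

36.2

Cumulative frequencies: 22, 53, 95, 117, 143
n = 143; position = n/2 = 71.5.
This falls in the class 34 to under 39: L = 34, F = 53, f = 42, h = 5.
Median ≈ 34 + ((71.5 − 53) / 42) × 5 = 36.2024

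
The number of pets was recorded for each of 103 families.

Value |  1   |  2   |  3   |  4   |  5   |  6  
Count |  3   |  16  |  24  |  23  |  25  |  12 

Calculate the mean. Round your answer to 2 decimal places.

Values: 1, 2, 3, 4, 5, 6
Σfx = 3×1 + 16×2 + 24×3 + 23×4 + 25×5 + 12×6 = 396
n = Σf = 103
Mean = 396 / 103 = 3.8447

3.84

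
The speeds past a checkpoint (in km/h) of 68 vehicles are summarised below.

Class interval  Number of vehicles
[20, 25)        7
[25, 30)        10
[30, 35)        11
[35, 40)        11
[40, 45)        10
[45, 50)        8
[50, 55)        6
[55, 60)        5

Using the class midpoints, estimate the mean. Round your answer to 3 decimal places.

Midpoints: 22.5, 27.5, 32.5, 37.5, 42.5, 47.5, 52.5, 57.5
Σfm = 7×22.5 + 10×27.5 + 11×32.5 + 11×37.5 + 10×42.5 + 8×47.5 + 6×52.5 + 5×57.5 = 2610
n = Σf = 68
Mean = 2610 / 68 = 38.3824

38.382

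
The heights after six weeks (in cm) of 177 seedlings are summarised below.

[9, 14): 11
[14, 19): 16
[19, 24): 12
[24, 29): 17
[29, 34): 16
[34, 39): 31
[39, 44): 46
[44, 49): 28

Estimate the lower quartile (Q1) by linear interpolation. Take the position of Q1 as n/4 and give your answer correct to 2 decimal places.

25.54

Cumulative frequencies: 11, 27, 39, 56, 72, 103, 149, 177
n = 177; position = n/4 = 44.25.
This falls in the class [24, 29): L = 24, F = 39, f = 17, h = 5.
Lower quartile ≈ 24 + ((44.25 − 39) / 17) × 5 = 25.5441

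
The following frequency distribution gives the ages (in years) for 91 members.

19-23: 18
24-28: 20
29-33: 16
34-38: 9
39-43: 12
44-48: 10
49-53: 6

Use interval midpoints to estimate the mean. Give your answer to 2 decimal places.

32.70

Midpoints: 21, 26, 31, 36, 41, 46, 51
Σfm = 18×21 + 20×26 + 16×31 + 9×36 + 12×41 + 10×46 + 6×51 = 2976
n = Σf = 91
Mean = 2976 / 91 = 32.7033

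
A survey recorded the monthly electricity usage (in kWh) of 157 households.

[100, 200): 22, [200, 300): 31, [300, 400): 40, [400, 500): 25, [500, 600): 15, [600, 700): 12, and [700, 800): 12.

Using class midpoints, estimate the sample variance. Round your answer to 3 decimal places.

Midpoints: 150, 250, 350, 450, 550, 650, 750
n = 157, Σfm = 61350, mean = 390.7643
Σfm² = 28752500
Σf(m − x̄)² = Σfm² − (Σfm)²/n = 28752500 − 61350²/157 = 4779108.2803
Sample variance = 4779108.2803 / 156 = 30635.3095

30635.309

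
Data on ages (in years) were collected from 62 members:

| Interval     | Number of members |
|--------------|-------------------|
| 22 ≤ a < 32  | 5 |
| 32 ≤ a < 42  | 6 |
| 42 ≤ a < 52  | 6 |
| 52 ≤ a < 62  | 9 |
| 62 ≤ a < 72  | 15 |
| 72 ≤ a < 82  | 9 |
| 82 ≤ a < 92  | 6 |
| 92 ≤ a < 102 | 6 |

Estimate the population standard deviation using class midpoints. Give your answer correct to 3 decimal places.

Midpoints: 27, 37, 47, 57, 67, 77, 87, 97
n = 62, Σfm = 3954, mean = 63.7742
Σfm² = 276918
Σf(m − x̄)² = Σfm² − (Σfm)²/n = 276918 − 3954²/62 = 24754.8387
Population variance = 24754.8387 / 62 = 399.2716
Standard deviation = √399.2716 = 19.9818

19.982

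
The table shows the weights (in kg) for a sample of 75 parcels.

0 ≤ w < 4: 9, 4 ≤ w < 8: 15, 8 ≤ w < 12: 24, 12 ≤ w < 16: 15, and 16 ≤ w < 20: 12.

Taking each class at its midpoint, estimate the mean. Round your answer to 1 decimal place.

10.3

Midpoints: 2, 6, 10, 14, 18
Σfm = 9×2 + 15×6 + 24×10 + 15×14 + 12×18 = 774
n = Σf = 75
Mean = 774 / 75 = 10.3200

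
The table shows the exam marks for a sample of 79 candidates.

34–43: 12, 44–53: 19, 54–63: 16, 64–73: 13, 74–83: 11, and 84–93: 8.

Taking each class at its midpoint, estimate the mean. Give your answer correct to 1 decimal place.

Midpoints: 38.5, 48.5, 58.5, 68.5, 78.5, 88.5
Σfm = 12×38.5 + 19×48.5 + 16×58.5 + 13×68.5 + 11×78.5 + 8×88.5 = 4781.5
n = Σf = 79
Mean = 4781.5 / 79 = 60.5253

60.5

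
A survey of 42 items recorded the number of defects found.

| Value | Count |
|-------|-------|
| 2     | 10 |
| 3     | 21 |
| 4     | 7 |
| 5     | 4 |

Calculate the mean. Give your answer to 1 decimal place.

3.1

Values: 2, 3, 4, 5
Σfx = 10×2 + 21×3 + 7×4 + 4×5 = 131
n = Σf = 42
Mean = 131 / 42 = 3.1190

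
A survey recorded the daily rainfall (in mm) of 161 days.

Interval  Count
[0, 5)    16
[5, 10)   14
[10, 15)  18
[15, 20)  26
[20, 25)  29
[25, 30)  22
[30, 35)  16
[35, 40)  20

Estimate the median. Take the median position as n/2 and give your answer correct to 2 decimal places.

21.12

Cumulative frequencies: 16, 30, 48, 74, 103, 125, 141, 161
n = 161; position = n/2 = 80.5.
This falls in the class [20, 25): L = 20, F = 74, f = 29, h = 5.
Median ≈ 20 + ((80.5 − 74) / 29) × 5 = 21.1207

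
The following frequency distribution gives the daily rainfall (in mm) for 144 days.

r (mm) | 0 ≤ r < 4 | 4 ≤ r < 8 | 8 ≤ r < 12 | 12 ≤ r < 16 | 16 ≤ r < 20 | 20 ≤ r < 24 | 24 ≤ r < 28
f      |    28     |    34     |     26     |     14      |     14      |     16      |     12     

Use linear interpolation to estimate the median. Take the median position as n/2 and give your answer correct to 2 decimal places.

9.54

Cumulative frequencies: 28, 62, 88, 102, 116, 132, 144
n = 144; position = n/2 = 72.
This falls in the class 8 ≤ r < 12: L = 8, F = 62, f = 26, h = 4.
Median ≈ 8 + ((72 − 62) / 26) × 4 = 9.5385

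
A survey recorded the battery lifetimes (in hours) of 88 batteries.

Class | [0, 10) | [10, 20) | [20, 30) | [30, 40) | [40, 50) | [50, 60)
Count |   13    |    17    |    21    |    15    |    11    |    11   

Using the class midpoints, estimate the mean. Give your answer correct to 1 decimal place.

Midpoints: 5, 15, 25, 35, 45, 55
Σfm = 13×5 + 17×15 + 21×25 + 15×35 + 11×45 + 11×55 = 2470
n = Σf = 88
Mean = 2470 / 88 = 28.0682

28.1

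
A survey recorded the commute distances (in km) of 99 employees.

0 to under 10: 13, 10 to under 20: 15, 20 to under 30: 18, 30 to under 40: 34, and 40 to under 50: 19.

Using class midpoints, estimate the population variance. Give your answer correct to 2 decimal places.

Midpoints: 5, 15, 25, 35, 45
n = 99, Σfm = 2785, mean = 28.1313
Σfm² = 95075
Σf(m − x̄)² = Σfm² − (Σfm)²/n = 95075 − 2785²/99 = 16729.2929
Population variance = 16729.2929 / 99 = 168.9828

168.98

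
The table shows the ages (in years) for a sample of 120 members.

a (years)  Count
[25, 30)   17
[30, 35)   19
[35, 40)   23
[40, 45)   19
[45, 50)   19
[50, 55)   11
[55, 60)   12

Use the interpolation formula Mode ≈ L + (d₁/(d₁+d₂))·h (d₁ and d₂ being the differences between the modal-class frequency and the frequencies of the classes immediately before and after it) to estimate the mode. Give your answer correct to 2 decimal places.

Modal class: [35, 40) (highest frequency 23).
d₁ = 23 − 19 = 4, d₂ = 23 − 19 = 4
Mode ≈ 35 + (4/(4+4)) × 5 = 35 + 2.5000 = 37.5000

37.50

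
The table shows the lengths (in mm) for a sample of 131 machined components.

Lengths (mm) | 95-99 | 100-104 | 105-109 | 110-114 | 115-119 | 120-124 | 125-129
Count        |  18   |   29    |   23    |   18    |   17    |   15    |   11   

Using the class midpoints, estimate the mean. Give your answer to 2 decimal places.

109.90

Midpoints: 97, 102, 107, 112, 117, 122, 127
Σfm = 18×97 + 29×102 + 23×107 + 18×112 + 17×117 + 15×122 + 11×127 = 14397
n = Σf = 131
Mean = 14397 / 131 = 109.9008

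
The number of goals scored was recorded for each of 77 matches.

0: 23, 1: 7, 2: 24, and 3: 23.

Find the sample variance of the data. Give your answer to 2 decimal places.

Values: 0, 1, 2, 3
n = 77, Σfx = 124, mean = 1.6104
Σfx² = 310
Σf(x − x̄)² = Σfx² − (Σfx)²/n = 310 − 124²/77 = 110.3117
Sample variance = 110.3117 / 76 = 1.4515

1.45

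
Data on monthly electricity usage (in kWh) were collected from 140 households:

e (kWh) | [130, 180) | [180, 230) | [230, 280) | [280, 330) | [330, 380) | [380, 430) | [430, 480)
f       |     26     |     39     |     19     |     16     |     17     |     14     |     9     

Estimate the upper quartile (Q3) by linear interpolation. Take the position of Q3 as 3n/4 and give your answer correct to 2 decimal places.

344.71

Cumulative frequencies: 26, 65, 84, 100, 117, 131, 140
n = 140; position = 3n/4 = 105.
This falls in the class [330, 380): L = 330, F = 100, f = 17, h = 50.
Upper quartile ≈ 330 + ((105 − 100) / 17) × 50 = 344.7059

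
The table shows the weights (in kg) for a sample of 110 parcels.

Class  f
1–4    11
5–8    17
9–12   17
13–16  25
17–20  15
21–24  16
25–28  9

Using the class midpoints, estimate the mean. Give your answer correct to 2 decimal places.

14.14

Midpoints: 2.5, 6.5, 10.5, 14.5, 18.5, 22.5, 26.5
Σfm = 11×2.5 + 17×6.5 + 17×10.5 + 25×14.5 + 15×18.5 + 16×22.5 + 9×26.5 = 1555
n = Σf = 110
Mean = 1555 / 110 = 14.1364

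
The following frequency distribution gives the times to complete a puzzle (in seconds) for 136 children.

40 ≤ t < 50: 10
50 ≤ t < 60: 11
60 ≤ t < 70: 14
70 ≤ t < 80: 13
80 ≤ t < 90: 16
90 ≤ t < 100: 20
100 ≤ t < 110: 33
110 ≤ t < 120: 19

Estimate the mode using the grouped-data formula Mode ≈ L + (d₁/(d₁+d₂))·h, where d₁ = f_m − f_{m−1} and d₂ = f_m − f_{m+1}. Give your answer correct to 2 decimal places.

Modal class: 100 ≤ t < 110 (highest frequency 33).
d₁ = 33 − 20 = 13, d₂ = 33 − 19 = 14
Mode ≈ 100 + (13/(13+14)) × 10 = 100 + 4.8148 = 104.8148

104.81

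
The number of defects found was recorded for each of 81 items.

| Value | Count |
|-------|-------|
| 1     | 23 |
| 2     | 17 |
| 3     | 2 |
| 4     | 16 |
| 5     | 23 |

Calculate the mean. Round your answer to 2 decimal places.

Values: 1, 2, 3, 4, 5
Σfx = 23×1 + 17×2 + 2×3 + 16×4 + 23×5 = 242
n = Σf = 81
Mean = 242 / 81 = 2.9877

2.99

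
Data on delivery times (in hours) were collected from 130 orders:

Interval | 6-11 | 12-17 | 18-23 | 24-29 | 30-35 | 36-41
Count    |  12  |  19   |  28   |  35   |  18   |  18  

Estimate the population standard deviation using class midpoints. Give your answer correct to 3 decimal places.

8.873

Midpoints: 8.5, 14.5, 20.5, 26.5, 32.5, 38.5
n = 130, Σfm = 3157, mean = 24.2846
Σfm² = 86900.5
Σf(m − x̄)² = Σfm² − (Σfm)²/n = 86900.5 − 3157²/130 = 10233.9692
Population variance = 10233.9692 / 130 = 78.7228
Standard deviation = √78.7228 = 8.8726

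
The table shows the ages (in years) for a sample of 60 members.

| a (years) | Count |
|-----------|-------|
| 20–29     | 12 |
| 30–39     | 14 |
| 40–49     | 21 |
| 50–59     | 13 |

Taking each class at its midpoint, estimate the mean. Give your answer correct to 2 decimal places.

40.33

Midpoints: 24.5, 34.5, 44.5, 54.5
Σfm = 12×24.5 + 14×34.5 + 21×44.5 + 13×54.5 = 2420
n = Σf = 60
Mean = 2420 / 60 = 40.3333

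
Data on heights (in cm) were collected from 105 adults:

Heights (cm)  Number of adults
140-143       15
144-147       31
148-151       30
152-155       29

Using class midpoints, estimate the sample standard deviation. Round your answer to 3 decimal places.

Midpoints: 141.5, 145.5, 149.5, 153.5
n = 105, Σfm = 15569.5, mean = 148.2810
Σfm² = 2310424.25
Σf(m − x̄)² = Σfm² − (Σfm)²/n = 2310424.25 − 15569.5²/105 = 1763.9619
Sample variance = 1763.9619 / 104 = 16.9612
Standard deviation = √16.9612 = 4.1184

4.118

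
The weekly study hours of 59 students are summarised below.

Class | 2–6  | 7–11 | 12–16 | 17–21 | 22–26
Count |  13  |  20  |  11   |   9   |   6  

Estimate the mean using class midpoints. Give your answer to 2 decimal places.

Midpoints: 4, 9, 14, 19, 24
Σfm = 13×4 + 20×9 + 11×14 + 9×19 + 6×24 = 701
n = Σf = 59
Mean = 701 / 59 = 11.8814

11.88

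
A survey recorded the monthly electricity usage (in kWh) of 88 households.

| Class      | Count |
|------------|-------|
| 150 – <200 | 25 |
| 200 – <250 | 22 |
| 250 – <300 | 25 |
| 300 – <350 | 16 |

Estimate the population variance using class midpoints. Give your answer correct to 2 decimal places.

2908.06

Midpoints: 175, 225, 275, 325
n = 88, Σfm = 21400, mean = 243.1818
Σfm² = 5460000
Σf(m − x̄)² = Σfm² − (Σfm)²/n = 5460000 − 21400²/88 = 255909.0909
Population variance = 255909.0909 / 88 = 2908.0579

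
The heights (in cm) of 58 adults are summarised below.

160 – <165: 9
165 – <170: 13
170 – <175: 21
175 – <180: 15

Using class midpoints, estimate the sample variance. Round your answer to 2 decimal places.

26.13

Midpoints: 162.5, 167.5, 172.5, 177.5
n = 58, Σfm = 9925, mean = 171.1207
Σfm² = 1699862.5
Σf(m − x̄)² = Σfm² − (Σfm)²/n = 1699862.5 − 9925²/58 = 1489.6552
Sample variance = 1489.6552 / 57 = 26.1343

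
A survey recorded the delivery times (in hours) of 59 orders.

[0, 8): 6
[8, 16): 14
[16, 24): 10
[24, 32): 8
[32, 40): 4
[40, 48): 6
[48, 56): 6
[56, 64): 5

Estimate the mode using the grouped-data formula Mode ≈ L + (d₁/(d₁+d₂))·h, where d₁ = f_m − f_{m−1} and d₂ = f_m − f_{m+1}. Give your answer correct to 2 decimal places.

Modal class: [8, 16) (highest frequency 14).
d₁ = 14 − 6 = 8, d₂ = 14 − 10 = 4
Mode ≈ 8 + (8/(8+4)) × 8 = 8 + 5.3333 = 13.3333

13.33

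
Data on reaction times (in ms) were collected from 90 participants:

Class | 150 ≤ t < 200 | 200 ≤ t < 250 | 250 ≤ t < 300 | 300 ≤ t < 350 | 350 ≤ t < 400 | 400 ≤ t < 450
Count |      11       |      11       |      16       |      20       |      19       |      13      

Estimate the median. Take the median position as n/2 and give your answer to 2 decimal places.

Cumulative frequencies: 11, 22, 38, 58, 77, 90
n = 90; position = n/2 = 45.
This falls in the class 300 ≤ t < 350: L = 300, F = 38, f = 20, h = 50.
Median ≈ 300 + ((45 − 38) / 20) × 50 = 317.5000

317.50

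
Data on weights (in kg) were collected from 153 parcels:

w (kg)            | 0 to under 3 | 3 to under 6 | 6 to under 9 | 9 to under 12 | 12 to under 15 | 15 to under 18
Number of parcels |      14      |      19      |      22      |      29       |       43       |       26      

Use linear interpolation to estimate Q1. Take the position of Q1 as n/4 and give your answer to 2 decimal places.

Cumulative frequencies: 14, 33, 55, 84, 127, 153
n = 153; position = n/4 = 38.25.
This falls in the class 6 to under 9: L = 6, F = 33, f = 22, h = 3.
Lower quartile ≈ 6 + ((38.25 − 33) / 22) × 3 = 6.7159

6.72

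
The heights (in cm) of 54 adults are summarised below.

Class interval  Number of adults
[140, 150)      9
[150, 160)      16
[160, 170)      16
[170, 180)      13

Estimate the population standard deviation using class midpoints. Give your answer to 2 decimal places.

Midpoints: 145, 155, 165, 175
n = 54, Σfm = 8700, mean = 161.1111
Σfm² = 1407350
Σf(m − x̄)² = Σfm² − (Σfm)²/n = 1407350 − 8700²/54 = 5683.3333
Population variance = 5683.3333 / 54 = 105.2469
Standard deviation = √105.2469 = 10.2590

10.26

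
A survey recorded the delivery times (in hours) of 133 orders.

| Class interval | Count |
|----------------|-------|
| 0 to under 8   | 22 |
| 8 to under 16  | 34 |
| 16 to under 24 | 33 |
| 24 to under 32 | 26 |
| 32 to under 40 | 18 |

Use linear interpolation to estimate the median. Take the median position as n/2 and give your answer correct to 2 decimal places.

18.55

Cumulative frequencies: 22, 56, 89, 115, 133
n = 133; position = n/2 = 66.5.
This falls in the class 16 to under 24: L = 16, F = 56, f = 33, h = 8.
Median ≈ 16 + ((66.5 − 56) / 33) × 8 = 18.5455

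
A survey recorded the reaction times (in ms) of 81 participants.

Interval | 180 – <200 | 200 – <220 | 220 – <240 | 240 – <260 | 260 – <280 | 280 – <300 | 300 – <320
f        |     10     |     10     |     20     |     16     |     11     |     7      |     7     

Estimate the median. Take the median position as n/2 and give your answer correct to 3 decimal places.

Cumulative frequencies: 10, 20, 40, 56, 67, 74, 81
n = 81; position = n/2 = 40.5.
This falls in the class 240 – <260: L = 240, F = 40, f = 16, h = 20.
Median ≈ 240 + ((40.5 − 40) / 16) × 20 = 240.6250

240.625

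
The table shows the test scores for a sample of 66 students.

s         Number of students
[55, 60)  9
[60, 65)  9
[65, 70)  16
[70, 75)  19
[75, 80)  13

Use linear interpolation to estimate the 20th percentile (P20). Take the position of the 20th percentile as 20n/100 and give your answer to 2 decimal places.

Cumulative frequencies: 9, 18, 34, 53, 66
n = 66; position = 20n/100 = 13.2.
This falls in the class [60, 65): L = 60, F = 9, f = 9, h = 5.
20th percentile ≈ 60 + ((13.2 − 9) / 9) × 5 = 62.3333

62.33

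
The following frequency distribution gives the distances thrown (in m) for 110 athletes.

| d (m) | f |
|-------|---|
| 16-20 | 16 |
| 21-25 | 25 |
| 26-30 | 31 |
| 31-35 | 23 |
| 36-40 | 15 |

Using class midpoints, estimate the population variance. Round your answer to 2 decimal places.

Midpoints: 18, 23, 28, 33, 38
n = 110, Σfm = 3060, mean = 27.8182
Σfm² = 89420
Σf(m − x̄)² = Σfm² − (Σfm)²/n = 89420 − 3060²/110 = 4296.3636
Population variance = 4296.3636 / 110 = 39.0579

39.06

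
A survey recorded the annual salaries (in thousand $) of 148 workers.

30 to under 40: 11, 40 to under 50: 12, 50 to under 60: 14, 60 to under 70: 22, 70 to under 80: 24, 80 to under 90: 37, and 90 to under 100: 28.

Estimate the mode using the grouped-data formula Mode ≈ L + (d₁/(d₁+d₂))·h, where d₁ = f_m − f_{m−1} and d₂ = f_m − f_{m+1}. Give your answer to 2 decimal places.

85.91

Modal class: 80 to under 90 (highest frequency 37).
d₁ = 37 − 24 = 13, d₂ = 37 − 28 = 9
Mode ≈ 80 + (13/(13+9)) × 10 = 80 + 5.9091 = 85.9091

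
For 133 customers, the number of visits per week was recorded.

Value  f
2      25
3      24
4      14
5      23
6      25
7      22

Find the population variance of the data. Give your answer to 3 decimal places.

Values: 2, 3, 4, 5, 6, 7
n = 133, Σfx = 597, mean = 4.4887
Σfx² = 3093
Σf(x − x̄)² = Σfx² − (Σfx)²/n = 3093 − 597²/133 = 413.2331
Population variance = 413.2331 / 133 = 3.1070

3.107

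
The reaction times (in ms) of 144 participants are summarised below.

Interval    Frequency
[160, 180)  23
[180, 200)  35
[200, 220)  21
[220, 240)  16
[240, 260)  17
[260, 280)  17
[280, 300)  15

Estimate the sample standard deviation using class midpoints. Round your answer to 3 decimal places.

Midpoints: 170, 190, 210, 230, 250, 270, 290
n = 144, Σfm = 31840, mean = 221.1111
Σfm² = 7264000
Σf(m − x̄)² = Σfm² − (Σfm)²/n = 7264000 − 31840²/144 = 223822.2222
Sample variance = 223822.2222 / 143 = 1565.1904
Standard deviation = √1565.1904 = 39.5625

39.562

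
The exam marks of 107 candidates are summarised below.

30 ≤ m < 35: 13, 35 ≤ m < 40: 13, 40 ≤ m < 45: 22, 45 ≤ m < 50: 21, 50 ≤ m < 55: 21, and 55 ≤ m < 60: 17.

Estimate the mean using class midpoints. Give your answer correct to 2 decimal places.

Midpoints: 32.5, 37.5, 42.5, 47.5, 52.5, 57.5
Σfm = 13×32.5 + 13×37.5 + 22×42.5 + 21×47.5 + 21×52.5 + 17×57.5 = 4922.5
n = Σf = 107
Mean = 4922.5 / 107 = 46.0047

46.00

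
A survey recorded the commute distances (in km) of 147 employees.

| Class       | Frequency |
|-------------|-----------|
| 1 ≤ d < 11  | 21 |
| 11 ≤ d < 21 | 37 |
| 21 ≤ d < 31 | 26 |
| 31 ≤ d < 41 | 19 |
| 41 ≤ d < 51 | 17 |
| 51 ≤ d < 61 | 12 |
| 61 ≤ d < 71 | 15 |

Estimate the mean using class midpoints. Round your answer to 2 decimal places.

Midpoints: 6, 16, 26, 36, 46, 56, 66
Σfm = 21×6 + 37×16 + 26×26 + 19×36 + 17×46 + 12×56 + 15×66 = 4522
n = Σf = 147
Mean = 4522 / 147 = 30.7619

30.76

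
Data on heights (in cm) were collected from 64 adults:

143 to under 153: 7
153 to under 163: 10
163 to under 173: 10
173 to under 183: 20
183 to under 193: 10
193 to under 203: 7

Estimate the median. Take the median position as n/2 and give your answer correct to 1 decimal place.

Cumulative frequencies: 7, 17, 27, 47, 57, 64
n = 64; position = n/2 = 32.
This falls in the class 173 to under 183: L = 173, F = 27, f = 20, h = 10.
Median ≈ 173 + ((32 − 27) / 20) × 10 = 175.5000

175.5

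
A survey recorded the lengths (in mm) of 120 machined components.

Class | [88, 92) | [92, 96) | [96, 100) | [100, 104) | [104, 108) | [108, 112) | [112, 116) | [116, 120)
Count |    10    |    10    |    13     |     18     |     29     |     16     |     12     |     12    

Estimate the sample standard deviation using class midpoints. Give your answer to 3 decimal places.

Midpoints: 90, 94, 98, 102, 106, 110, 114, 118
n = 120, Σfm = 12568, mean = 104.7333
Σfm² = 1323968
Σf(m − x̄)² = Σfm² − (Σfm)²/n = 1323968 − 12568²/120 = 7679.4667
Sample variance = 7679.4667 / 119 = 64.5333
Standard deviation = √64.5333 = 8.0333

8.033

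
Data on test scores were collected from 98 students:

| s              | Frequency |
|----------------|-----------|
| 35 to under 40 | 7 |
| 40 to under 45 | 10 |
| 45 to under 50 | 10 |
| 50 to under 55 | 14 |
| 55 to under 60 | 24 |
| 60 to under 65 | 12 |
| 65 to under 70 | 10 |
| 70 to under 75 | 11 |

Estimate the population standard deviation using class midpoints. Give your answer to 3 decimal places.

10.096

Midpoints: 37.5, 42.5, 47.5, 52.5, 57.5, 62.5, 67.5, 72.5
n = 98, Σfm = 5500, mean = 56.1224
Σfm² = 318662.5
Σf(m − x̄)² = Σfm² − (Σfm)²/n = 318662.5 − 5500²/98 = 9989.0306
Population variance = 9989.0306 / 98 = 101.9289
Standard deviation = √101.9289 = 10.0960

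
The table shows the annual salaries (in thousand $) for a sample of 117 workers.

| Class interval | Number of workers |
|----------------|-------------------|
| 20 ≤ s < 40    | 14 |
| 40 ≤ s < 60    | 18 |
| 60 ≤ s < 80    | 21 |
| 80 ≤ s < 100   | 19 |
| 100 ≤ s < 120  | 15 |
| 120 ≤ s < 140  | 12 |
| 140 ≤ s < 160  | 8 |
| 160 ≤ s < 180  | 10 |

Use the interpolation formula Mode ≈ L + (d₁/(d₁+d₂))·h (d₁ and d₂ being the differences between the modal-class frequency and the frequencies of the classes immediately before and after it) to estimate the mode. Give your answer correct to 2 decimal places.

72.00

Modal class: 60 ≤ s < 80 (highest frequency 21).
d₁ = 21 − 18 = 3, d₂ = 21 − 19 = 2
Mode ≈ 60 + (3/(3+2)) × 20 = 60 + 12.0000 = 72.0000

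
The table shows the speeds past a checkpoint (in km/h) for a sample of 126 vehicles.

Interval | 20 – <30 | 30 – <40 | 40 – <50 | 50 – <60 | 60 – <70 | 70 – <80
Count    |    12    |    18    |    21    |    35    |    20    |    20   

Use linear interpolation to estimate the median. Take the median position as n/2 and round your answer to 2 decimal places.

53.43

Cumulative frequencies: 12, 30, 51, 86, 106, 126
n = 126; position = n/2 = 63.
This falls in the class 50 – <60: L = 50, F = 51, f = 35, h = 10.
Median ≈ 50 + ((63 − 51) / 35) × 10 = 53.4286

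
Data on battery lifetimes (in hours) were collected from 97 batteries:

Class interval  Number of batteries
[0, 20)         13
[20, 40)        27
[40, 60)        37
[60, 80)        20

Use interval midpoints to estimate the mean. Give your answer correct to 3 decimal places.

Midpoints: 10, 30, 50, 70
Σfm = 13×10 + 27×30 + 37×50 + 20×70 = 4190
n = Σf = 97
Mean = 4190 / 97 = 43.1959

43.196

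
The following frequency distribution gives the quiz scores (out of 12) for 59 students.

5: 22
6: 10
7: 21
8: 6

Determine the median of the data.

Cumulative frequencies: 22, 32, 53, 59
n = 59, so the median is the value in position (n+1)/2 = 30.
Position 30 falls at value 6.

6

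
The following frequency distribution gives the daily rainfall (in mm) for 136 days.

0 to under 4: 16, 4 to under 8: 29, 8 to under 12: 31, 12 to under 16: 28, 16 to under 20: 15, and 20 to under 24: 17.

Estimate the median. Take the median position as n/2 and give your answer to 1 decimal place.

Cumulative frequencies: 16, 45, 76, 104, 119, 136
n = 136; position = n/2 = 68.
This falls in the class 8 to under 12: L = 8, F = 45, f = 31, h = 4.
Median ≈ 8 + ((68 − 45) / 31) × 4 = 10.9677

11.0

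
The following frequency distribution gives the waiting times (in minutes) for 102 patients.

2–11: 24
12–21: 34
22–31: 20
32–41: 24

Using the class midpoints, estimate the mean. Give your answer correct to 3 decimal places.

20.814

Midpoints: 6.5, 16.5, 26.5, 36.5
Σfm = 24×6.5 + 34×16.5 + 20×26.5 + 24×36.5 = 2123
n = Σf = 102
Mean = 2123 / 102 = 20.8137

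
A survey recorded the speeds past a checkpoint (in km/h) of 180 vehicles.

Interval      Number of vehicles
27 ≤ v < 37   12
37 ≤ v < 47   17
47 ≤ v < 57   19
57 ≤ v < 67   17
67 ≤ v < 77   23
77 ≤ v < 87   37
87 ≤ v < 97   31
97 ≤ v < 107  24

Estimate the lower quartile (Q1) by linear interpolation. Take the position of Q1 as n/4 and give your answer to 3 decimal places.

Cumulative frequencies: 12, 29, 48, 65, 88, 125, 156, 180
n = 180; position = n/4 = 45.
This falls in the class 47 ≤ v < 57: L = 47, F = 29, f = 19, h = 10.
Lower quartile ≈ 47 + ((45 − 29) / 19) × 10 = 55.4211

55.421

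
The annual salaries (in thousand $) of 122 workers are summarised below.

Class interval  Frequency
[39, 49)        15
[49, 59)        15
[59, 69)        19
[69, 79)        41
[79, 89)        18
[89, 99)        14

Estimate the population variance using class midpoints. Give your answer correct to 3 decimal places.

Midpoints: 44, 54, 64, 74, 84, 94
n = 122, Σfm = 8548, mean = 70.0656
Σfm² = 625832
Σf(m − x̄)² = Σfm² − (Σfm)²/n = 625832 − 8548²/122 = 26911.4754
Population variance = 26911.4754 / 122 = 220.5859

220.586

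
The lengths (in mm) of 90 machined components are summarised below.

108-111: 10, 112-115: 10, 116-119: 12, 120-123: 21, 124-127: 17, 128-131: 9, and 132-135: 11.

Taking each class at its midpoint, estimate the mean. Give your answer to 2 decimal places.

Midpoints: 109.5, 113.5, 117.5, 121.5, 125.5, 129.5, 133.5
Σfm = 10×109.5 + 10×113.5 + 12×117.5 + 21×121.5 + 17×125.5 + 9×129.5 + 11×133.5 = 10959
n = Σf = 90
Mean = 10959 / 90 = 121.7667

121.77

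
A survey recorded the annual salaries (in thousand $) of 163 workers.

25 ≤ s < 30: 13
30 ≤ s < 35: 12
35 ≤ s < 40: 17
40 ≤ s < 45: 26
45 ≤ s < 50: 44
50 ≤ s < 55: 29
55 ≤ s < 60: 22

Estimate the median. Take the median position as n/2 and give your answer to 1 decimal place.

Cumulative frequencies: 13, 25, 42, 68, 112, 141, 163
n = 163; position = n/2 = 81.5.
This falls in the class 45 ≤ s < 50: L = 45, F = 68, f = 44, h = 5.
Median ≈ 45 + ((81.5 − 68) / 44) × 5 = 46.5341

46.5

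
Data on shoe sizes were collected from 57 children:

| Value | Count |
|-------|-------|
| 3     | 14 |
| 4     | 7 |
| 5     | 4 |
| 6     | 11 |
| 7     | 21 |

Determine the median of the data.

Cumulative frequencies: 14, 21, 25, 36, 57
n = 57, so the median is the value in position (n+1)/2 = 29.
Position 29 falls at value 6.

6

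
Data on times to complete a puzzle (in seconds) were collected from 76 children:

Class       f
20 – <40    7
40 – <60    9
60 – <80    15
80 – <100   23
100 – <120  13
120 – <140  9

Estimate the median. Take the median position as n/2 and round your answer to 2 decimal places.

Cumulative frequencies: 7, 16, 31, 54, 67, 76
n = 76; position = n/2 = 38.
This falls in the class 80 – <100: L = 80, F = 31, f = 23, h = 20.
Median ≈ 80 + ((38 − 31) / 23) × 20 = 86.0870

86.09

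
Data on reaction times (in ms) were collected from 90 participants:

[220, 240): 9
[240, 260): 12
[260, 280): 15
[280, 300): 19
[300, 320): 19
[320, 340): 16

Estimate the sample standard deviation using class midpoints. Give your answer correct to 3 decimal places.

Midpoints: 230, 250, 270, 290, 310, 330
n = 90, Σfm = 25800, mean = 286.6667
Σfm² = 7485800
Σf(m − x̄)² = Σfm² − (Σfm)²/n = 7485800 − 25800²/90 = 89800.0000
Sample variance = 89800.0000 / 89 = 1008.9888
Standard deviation = √1008.9888 = 31.7646

31.765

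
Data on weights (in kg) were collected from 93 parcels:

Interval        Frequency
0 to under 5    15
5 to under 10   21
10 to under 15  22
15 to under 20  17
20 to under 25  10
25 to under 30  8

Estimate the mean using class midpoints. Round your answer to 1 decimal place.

Midpoints: 2.5, 7.5, 12.5, 17.5, 22.5, 27.5
Σfm = 15×2.5 + 21×7.5 + 22×12.5 + 17×17.5 + 10×22.5 + 8×27.5 = 1212.5
n = Σf = 93
Mean = 1212.5 / 93 = 13.0376

13.0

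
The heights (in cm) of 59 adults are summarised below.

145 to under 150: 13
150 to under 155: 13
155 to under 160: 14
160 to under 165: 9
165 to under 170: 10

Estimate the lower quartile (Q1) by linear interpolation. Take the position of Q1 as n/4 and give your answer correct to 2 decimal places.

Cumulative frequencies: 13, 26, 40, 49, 59
n = 59; position = n/4 = 14.75.
This falls in the class 150 to under 155: L = 150, F = 13, f = 13, h = 5.
Lower quartile ≈ 150 + ((14.75 − 13) / 13) × 5 = 150.6731

150.67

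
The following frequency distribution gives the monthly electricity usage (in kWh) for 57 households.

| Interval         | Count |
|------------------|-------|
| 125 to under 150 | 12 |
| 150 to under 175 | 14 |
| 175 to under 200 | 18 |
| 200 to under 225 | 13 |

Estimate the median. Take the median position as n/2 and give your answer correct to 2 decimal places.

Cumulative frequencies: 12, 26, 44, 57
n = 57; position = n/2 = 28.5.
This falls in the class 175 to under 200: L = 175, F = 26, f = 18, h = 25.
Median ≈ 175 + ((28.5 − 26) / 18) × 25 = 178.4722

178.47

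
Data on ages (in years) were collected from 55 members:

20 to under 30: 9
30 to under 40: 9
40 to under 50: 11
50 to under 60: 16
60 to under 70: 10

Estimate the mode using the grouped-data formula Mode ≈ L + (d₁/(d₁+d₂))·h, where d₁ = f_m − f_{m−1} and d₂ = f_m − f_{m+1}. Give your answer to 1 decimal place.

54.5

Modal class: 50 to under 60 (highest frequency 16).
d₁ = 16 − 11 = 5, d₂ = 16 − 10 = 6
Mode ≈ 50 + (5/(5+6)) × 10 = 50 + 4.5455 = 54.5455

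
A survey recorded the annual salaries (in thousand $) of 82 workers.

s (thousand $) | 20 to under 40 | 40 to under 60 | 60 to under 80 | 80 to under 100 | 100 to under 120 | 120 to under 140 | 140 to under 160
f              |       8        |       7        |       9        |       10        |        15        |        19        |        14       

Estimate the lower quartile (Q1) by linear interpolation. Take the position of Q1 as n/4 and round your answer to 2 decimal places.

Cumulative frequencies: 8, 15, 24, 34, 49, 68, 82
n = 82; position = n/4 = 20.5.
This falls in the class 60 to under 80: L = 60, F = 15, f = 9, h = 20.
Lower quartile ≈ 60 + ((20.5 − 15) / 9) × 20 = 72.2222

72.22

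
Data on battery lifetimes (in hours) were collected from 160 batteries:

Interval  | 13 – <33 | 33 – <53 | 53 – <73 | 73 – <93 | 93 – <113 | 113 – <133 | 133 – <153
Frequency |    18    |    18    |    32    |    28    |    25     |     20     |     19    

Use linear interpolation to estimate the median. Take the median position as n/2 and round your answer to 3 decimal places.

81.571

Cumulative frequencies: 18, 36, 68, 96, 121, 141, 160
n = 160; position = n/2 = 80.
This falls in the class 73 – <93: L = 73, F = 68, f = 28, h = 20.
Median ≈ 73 + ((80 − 68) / 28) × 20 = 81.5714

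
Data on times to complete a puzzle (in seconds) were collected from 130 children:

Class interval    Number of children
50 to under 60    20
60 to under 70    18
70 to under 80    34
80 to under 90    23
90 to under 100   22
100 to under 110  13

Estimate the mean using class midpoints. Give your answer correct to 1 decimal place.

78.7

Midpoints: 55, 65, 75, 85, 95, 105
Σfm = 20×55 + 18×65 + 34×75 + 23×85 + 22×95 + 13×105 = 10230
n = Σf = 130
Mean = 10230 / 130 = 78.6923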